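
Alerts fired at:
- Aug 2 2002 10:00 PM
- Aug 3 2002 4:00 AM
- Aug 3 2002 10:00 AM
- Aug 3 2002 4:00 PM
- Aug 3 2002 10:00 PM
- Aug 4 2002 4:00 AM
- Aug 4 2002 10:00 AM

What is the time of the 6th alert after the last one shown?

Aug 5 2002 10:00 PM

Spacing: 6, 6, 6, 6, 6, 6 h — constant 6 h.
Aug 4 2002 10:00 AM + 6 h = Aug 4 2002 4:00 PM.
Aug 4 2002 4:00 PM + 6 h = Aug 4 2002 10:00 PM.
Aug 4 2002 10:00 PM + 6 h = Aug 5 2002 4:00 AM.
Aug 5 2002 4:00 AM + 6 h = Aug 5 2002 10:00 AM.
Aug 5 2002 10:00 AM + 6 h = Aug 5 2002 4:00 PM.
Aug 5 2002 4:00 PM + 6 h = Aug 5 2002 10:00 PM.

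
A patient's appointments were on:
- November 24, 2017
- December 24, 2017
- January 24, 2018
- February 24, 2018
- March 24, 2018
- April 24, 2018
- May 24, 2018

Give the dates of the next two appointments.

June 24, 2018; July 24, 2018

Gaps: 30, 31, 31, 28, 31, 30 days — not constant. Every event is on the 24th of the month.
Pattern: the 24th of each month.
June 2018: June 24, 2018.
Next: July 2018 → July 24, 2018.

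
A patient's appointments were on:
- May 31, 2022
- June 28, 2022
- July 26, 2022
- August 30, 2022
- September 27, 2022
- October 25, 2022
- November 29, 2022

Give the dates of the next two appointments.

December 27, 2022; January 31, 2023

Every date is a Tuesday; gaps 28, 28, 35, 28, 28, 35 days.
Each is the last Tuesday of its month (at least one falls on the 29th or later, ruling out '4th Tuesday').
December 2022 ends with Tuesday December 27, 2022.
January 2023 ends with Tuesday January 31, 2023.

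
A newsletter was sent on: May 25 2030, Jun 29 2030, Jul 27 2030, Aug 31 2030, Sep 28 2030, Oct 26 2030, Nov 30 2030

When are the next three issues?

Dec 28 2030, Jan 25 2031, Feb 22 2031

Every date is a Saturday; gaps 35, 28, 35, 28, 28, 35 days.
Each is the last Saturday of its month (at least one falls on the 29th or later, ruling out '4th Saturday').
December 2030 ends with Saturday Dec 28 2030.
Last Saturday of January 2031: Jan 25 2031.
Last Saturday of February 2031: Feb 22 2031.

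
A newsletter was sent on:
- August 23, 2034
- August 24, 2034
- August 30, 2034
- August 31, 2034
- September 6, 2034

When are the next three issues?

September 7, 2034; September 13, 2034; September 14, 2034

The gap pattern 1, 6, 1, 6 repeats every 2 events.
These are the Wednesdays and Thursdays of each week.
Next Thursday: September 7, 2034.
Next Wednesday: September 13, 2034.
The following Thursday is September 14, 2034.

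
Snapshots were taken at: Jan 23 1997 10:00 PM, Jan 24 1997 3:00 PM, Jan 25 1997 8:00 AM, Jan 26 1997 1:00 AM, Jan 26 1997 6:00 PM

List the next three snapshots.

The interval is a steady 17 hours (17, 17, 17, 17).
Jan 26 1997 6:00 PM + 17 h = Jan 27 1997 11:00 AM.
Jan 27 1997 11:00 AM + 17 h = Jan 28 1997 4:00 AM.
Jan 28 1997 4:00 AM + 17 h = Jan 28 1997 9:00 PM.

Jan 27 1997 11:00 AM, Jan 28 1997 4:00 AM, Jan 28 1997 9:00 PM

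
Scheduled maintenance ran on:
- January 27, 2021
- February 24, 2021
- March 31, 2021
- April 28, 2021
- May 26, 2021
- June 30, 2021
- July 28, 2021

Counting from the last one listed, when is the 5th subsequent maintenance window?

December 29, 2021

All Wednesdays; the gaps (28, 35, 28, 28, 35, 28) vary with month length.
This is the last Wednesday of each month.
August 2021 ends with Wednesday August 25, 2021.
September 2021 ends with Wednesday September 29, 2021.
October 2021 ends with Wednesday October 27, 2021.
Last Wednesday of November 2021: November 24, 2021.
December 2021 ends with Wednesday December 29, 2021.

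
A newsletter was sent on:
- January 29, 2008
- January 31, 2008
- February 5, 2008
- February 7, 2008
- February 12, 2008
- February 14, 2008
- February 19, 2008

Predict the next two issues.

February 21, 2008; February 26, 2008

The gap pattern 2, 5, 2, 5, 2, 5 repeats every 2 events.
These are the Tuesdays and Thursdays of each week.
The following Thursday is February 21, 2008.
Next Tuesday: February 26, 2008.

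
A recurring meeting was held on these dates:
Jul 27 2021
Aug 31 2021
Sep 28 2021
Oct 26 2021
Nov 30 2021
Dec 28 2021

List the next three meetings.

Jan 25 2022, Feb 22 2022, Mar 29 2022

All Tuesdays; the gaps (35, 28, 28, 35, 28) vary with month length.
This is the last Tuesday of each month.
January 2022 ends with Tuesday Jan 25 2022.
February 2022 ends with Tuesday Feb 22 2022.
March 2022 ends with Tuesday Mar 29 2022.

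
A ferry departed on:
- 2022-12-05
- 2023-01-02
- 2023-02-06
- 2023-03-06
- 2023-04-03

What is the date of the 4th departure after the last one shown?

2023-08-07

These are Mondays at 28- or 35-day spacing (28, 35, 28, 28).
The pattern: 1st Monday of the month.
1st Monday of May 2023: 2023-05-01.
1st Monday of June 2023: 2023-06-05.
1st Monday of July 2023: 2023-07-03.
August 2023 — 1st Monday is 2023-08-07.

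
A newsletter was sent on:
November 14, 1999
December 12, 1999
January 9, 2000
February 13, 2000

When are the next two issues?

All dates are Sundays, 28, 28, 35 days apart.
Specifically, the 2nd Sunday of each month.
2nd Sunday of March 2000: March 12, 2000.
April 2000 — 2nd Sunday is April 9, 2000.

March 12, 2000; April 9, 2000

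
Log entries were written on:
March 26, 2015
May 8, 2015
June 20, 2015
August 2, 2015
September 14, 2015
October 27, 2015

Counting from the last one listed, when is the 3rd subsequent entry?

March 4, 2016

The spacing is 43, 43, 43, 43, 43 days — always 43 days.
October 27, 2015 + 43 days = December 9, 2015.
December 9, 2015 + 43 days = January 21, 2016.
January 21, 2016 + 43 days = March 4, 2016.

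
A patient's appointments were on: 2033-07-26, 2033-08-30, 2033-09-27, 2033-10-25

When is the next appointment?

Every date is a Tuesday; gaps 35, 28, 28 days.
Each is the last Tuesday of its month (at least one falls on the 29th or later, ruling out '4th Tuesday').
Last Tuesday of November 2033: 2033-11-29.

2033-11-29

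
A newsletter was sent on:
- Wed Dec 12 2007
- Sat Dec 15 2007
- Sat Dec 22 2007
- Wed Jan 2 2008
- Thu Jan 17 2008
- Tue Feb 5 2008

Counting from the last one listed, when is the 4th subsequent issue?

Sat May 31 2008

Gaps: 3, 7, 11, 15, 19 days — each gap is 4 larger than the previous one.
Next gap: 23 days. Tue Feb 5 2008 + 23 days = Thu Feb 28 2008.
Next gap: 27 days. Thu Feb 28 2008 + 27 days = Wed Mar 26 2008.
Next gap: 31 days. Wed Mar 26 2008 + 31 days = Sat Apr 26 2008.
Next gap: 35 days. Sat Apr 26 2008 + 35 days = Sat May 31 2008.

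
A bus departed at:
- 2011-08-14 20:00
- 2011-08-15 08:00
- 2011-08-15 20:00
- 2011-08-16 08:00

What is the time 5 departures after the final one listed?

The interval is a steady 12 hours (12, 12, 12).
2011-08-16 08:00 + 12 h = 2011-08-16 20:00.
2011-08-16 20:00 + 12 h = 2011-08-17 08:00.
2011-08-17 08:00 + 12 h = 2011-08-17 20:00.
2011-08-17 20:00 + 12 h = 2011-08-18 08:00.
2011-08-18 08:00 + 12 h = 2011-08-18 20:00.

2011-08-18 20:00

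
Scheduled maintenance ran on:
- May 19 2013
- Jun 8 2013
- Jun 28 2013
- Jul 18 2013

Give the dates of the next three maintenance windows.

Aug 7 2013, Aug 27 2013, Sep 16 2013

The spacing is 20, 20, 20 days — always 20 days.
Jul 18 2013 + 20 days = Aug 7 2013.
Aug 7 2013 + 20 days = Aug 27 2013.
Aug 27 2013 + 20 days = Sep 16 2013.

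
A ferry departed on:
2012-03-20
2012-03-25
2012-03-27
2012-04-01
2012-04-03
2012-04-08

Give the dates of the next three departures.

Every event lands on a Tuesday or Sunday (gaps cycle 5, 2, 5, 2, 5).
So the schedule is: every Tuesday and Sunday.
The following Tuesday is 2012-04-10.
Next Sunday: 2012-04-15.
The following Tuesday is 2012-04-17.

2012-04-10, 2012-04-15, 2012-04-17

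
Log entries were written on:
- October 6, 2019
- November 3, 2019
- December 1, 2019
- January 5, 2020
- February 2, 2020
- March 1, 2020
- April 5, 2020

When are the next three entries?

May 3, 2020; June 7, 2020; July 5, 2020

Gaps: 28, 28, 35, 28, 28, 35 days — a mix of 28 and 35. Every date is a Sunday.
Each is the 1st Sunday of its month.
1st Sunday of May 2020: May 3, 2020.
1st Sunday of June 2020: June 7, 2020.
1st Sunday of July 2020: July 5, 2020.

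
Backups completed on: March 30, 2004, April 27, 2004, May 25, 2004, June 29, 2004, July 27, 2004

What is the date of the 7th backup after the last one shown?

All Tuesdays; the gaps (28, 28, 35, 28) vary with month length.
This is the last Tuesday of each month.
August 2004 ends with Tuesday August 31, 2004.
September 2004 ends with Tuesday September 28, 2004.
Last Tuesday of October 2004: October 26, 2004.
Last Tuesday of November 2004: November 30, 2004.
December 2004 ends with Tuesday December 28, 2004.
January 2005 ends with Tuesday January 25, 2005.
Last Tuesday of February 2005: February 22, 2005.

February 22, 2005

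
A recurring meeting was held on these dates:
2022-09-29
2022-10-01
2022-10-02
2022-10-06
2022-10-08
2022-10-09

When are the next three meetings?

Every event lands on a Thursday or Saturday or Sunday (gaps cycle 2, 1, 4, 2, 1).
So the schedule is: every Thursday, Saturday and Sunday.
Next Thursday: 2022-10-13.
Next Saturday: 2022-10-15.
The following Sunday is 2022-10-16.

2022-10-13, 2022-10-15, 2022-10-16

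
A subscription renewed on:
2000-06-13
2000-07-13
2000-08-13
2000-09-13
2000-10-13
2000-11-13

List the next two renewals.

2000-12-13, 2001-01-13

Gaps: 30, 31, 31, 30, 31 days — not constant. Every event is on the 13th of the month.
Pattern: the 13th of each month.
Next: December 2000 → 2000-12-13.
January 2001: 2001-01-13.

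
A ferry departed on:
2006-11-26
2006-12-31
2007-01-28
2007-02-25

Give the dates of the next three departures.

Every date is a Sunday; gaps 35, 28, 28 days.
Each is the last Sunday of its month (at least one falls on the 29th or later, ruling out '4th Sunday').
March 2007 ends with Sunday 2007-03-25.
Last Sunday of April 2007: 2007-04-29.
Last Sunday of May 2007: 2007-05-27.

2007-03-25, 2007-04-29, 2007-05-27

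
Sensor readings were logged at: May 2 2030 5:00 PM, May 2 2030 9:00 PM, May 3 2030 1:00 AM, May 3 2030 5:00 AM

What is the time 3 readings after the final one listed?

Spacing: 4, 4, 4 h — constant 4 h.
May 3 2030 5:00 AM + 4 h = May 3 2030 9:00 AM.
May 3 2030 9:00 AM + 4 h = May 3 2030 1:00 PM.
May 3 2030 1:00 PM + 4 h = May 3 2030 5:00 PM.

May 3 2030 5:00 PM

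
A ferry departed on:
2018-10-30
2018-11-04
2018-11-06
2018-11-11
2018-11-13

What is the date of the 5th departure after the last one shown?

Gaps: 5, 2, 5, 2 days — not constant, but cyclic with period 2.
The events fall on every Tuesday and Sunday.
Next Sunday: 2018-11-18.
The following Tuesday is 2018-11-20.
The following Sunday is 2018-11-25.
The following Tuesday is 2018-11-27.
Next Sunday: 2018-12-02.

2018-12-02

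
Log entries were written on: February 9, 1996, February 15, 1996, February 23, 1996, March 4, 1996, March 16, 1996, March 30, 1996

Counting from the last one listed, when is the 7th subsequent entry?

August 31, 1996

Intervals are 6, 8, 10, 12, 14 days — an arithmetic progression with common difference 2.
Next gap: 16 days. March 30, 1996 + 16 days = April 15, 1996.
Next gap: 18 days. April 15, 1996 + 18 days = May 3, 1996.
Next gap: 20 days. May 3, 1996 + 20 days = May 23, 1996.
Next gap: 22 days. May 23, 1996 + 22 days = June 14, 1996.
Next gap: 24 days. June 14, 1996 + 24 days = July 8, 1996.
Next gap: 26 days. July 8, 1996 + 26 days = August 3, 1996.
Next gap: 28 days. August 3, 1996 + 28 days = August 31, 1996.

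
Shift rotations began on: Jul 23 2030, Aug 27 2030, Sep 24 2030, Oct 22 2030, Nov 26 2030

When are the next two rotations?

These are Tuesdays at 28- or 35-day spacing (35, 28, 28, 35).
The pattern: 4th Tuesday of the month.
December 2030 — 4th Tuesday is Dec 24 2030.
4th Tuesday of January 2031: Jan 28 2031.

Dec 24 2030, Jan 28 2031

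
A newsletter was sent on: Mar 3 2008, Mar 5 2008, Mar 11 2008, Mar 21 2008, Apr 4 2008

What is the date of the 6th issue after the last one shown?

Sep 19 2008

Gaps: 2, 6, 10, 14 days — each gap is 4 larger than the previous one.
Next gap: 18 days. Apr 4 2008 + 18 days = Apr 22 2008.
Next gap: 22 days. Apr 22 2008 + 22 days = May 14 2008.
Next gap: 26 days. May 14 2008 + 26 days = Jun 9 2008.
Next gap: 30 days. Jun 9 2008 + 30 days = Jul 9 2008.
Next gap: 34 days. Jul 9 2008 + 34 days = Aug 12 2008.
Next gap: 38 days. Aug 12 2008 + 38 days = Sep 19 2008.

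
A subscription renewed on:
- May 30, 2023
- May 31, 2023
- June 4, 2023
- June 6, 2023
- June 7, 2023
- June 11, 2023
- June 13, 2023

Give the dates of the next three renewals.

June 14, 2023; June 18, 2023; June 20, 2023

Every event lands on a Tuesday or Wednesday or Sunday (gaps cycle 1, 4, 2, 1, 4, 2).
So the schedule is: every Tuesday, Wednesday and Sunday.
The following Wednesday is June 14, 2023.
The following Sunday is June 18, 2023.
Next Tuesday: June 20, 2023.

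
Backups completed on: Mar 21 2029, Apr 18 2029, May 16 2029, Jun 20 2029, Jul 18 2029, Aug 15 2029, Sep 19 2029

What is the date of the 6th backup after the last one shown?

These are Wednesdays at 28- or 35-day spacing (28, 28, 35, 28, 28, 35).
The pattern: 3rd Wednesday of the month.
3rd Wednesday of October 2029: Oct 17 2029.
3rd Wednesday of November 2029: Nov 21 2029.
3rd Wednesday of December 2029: Dec 19 2029.
3rd Wednesday of January 2030: Jan 16 2030.
February 2030 — 3rd Wednesday is Feb 20 2030.
3rd Wednesday of March 2030: Mar 20 2030.

Mar 20 2030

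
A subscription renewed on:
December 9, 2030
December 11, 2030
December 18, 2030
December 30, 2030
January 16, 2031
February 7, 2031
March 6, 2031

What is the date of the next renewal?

Intervals are 2, 7, 12, 17, 22, 27 days — an arithmetic progression with common difference 5.
Next gap: 32 days. March 6, 2031 + 32 days = April 7, 2031.

April 7, 2031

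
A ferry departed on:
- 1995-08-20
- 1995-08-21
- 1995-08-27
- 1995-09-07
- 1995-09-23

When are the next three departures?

1995-10-14, 1995-11-09, 1995-12-10

Intervals are 1, 6, 11, 16 days — an arithmetic progression with common difference 5.
Next gap: 21 days. 1995-09-23 + 21 days = 1995-10-14.
Next gap: 26 days. 1995-10-14 + 26 days = 1995-11-09.
Next gap: 31 days. 1995-11-09 + 31 days = 1995-12-10.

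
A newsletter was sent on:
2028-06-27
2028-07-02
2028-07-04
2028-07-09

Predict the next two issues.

The gap pattern 5, 2, 5 repeats every 2 events.
These are the Tuesdays and Sundays of each week.
The following Tuesday is 2028-07-11.
Next Sunday: 2028-07-16.

2028-07-11, 2028-07-16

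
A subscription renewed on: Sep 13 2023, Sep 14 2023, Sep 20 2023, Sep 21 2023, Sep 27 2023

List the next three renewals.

Sep 28 2023, Oct 4 2023, Oct 5 2023

Gaps: 1, 6, 1, 6 days — not constant, but cyclic with period 2.
The events fall on every Wednesday and Thursday.
Next Thursday: Sep 28 2023.
The following Wednesday is Oct 4 2023.
The following Thursday is Oct 5 2023.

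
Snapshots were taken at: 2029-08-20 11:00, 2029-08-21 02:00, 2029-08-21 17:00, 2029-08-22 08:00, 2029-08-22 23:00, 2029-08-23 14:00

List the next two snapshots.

2029-08-24 05:00, 2029-08-24 20:00

Gaps: 15, 15, 15, 15, 15 hours — each event is 15 hours after the previous one.
2029-08-23 14:00 + 15 h = 2029-08-24 05:00.
2029-08-24 05:00 + 15 h = 2029-08-24 20:00.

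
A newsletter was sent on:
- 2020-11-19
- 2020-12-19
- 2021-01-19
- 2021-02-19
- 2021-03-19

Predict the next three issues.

The day-of-month is always 19 (30, 31, 31, 28 days between events).
So this recurs on the 19th of each month.
April 2021: 2021-04-19.
Next: May 2021 → 2021-05-19.
June 2021: 2021-06-19.

2021-04-19, 2021-05-19, 2021-06-19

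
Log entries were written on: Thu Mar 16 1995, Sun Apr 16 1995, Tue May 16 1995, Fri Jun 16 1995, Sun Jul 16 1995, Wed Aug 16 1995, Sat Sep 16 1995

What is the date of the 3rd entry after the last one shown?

Gaps: 31, 30, 31, 30, 31, 31 days — not constant. Every event is on the 16th of the month.
Pattern: the 16th of each month.
October 1995: Mon Oct 16 1995.
Next: November 1995 → Thu Nov 16 1995.
Next: December 1995 → Sat Dec 16 1995.

Sat Dec 16 1995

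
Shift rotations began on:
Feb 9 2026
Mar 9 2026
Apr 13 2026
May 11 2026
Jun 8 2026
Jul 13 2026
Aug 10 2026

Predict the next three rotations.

Gaps: 28, 35, 28, 28, 35, 28 days — a mix of 28 and 35. Every date is a Monday.
Each is the 2nd Monday of its month.
2nd Monday of September 2026: Sep 14 2026.
2nd Monday of October 2026: Oct 12 2026.
November 2026 — 2nd Monday is Nov 9 2026.

Sep 14 2026, Oct 12 2026, Nov 9 2026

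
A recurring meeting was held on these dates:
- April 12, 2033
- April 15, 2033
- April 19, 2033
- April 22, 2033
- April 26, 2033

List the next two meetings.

April 29, 2033; May 3, 2033

Every event lands on a Tuesday or Friday (gaps cycle 3, 4, 3, 4).
So the schedule is: every Tuesday and Friday.
Next Friday: April 29, 2033.
Next Tuesday: May 3, 2033.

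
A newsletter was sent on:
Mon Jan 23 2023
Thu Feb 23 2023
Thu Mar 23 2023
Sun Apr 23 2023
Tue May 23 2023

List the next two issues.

Fri Jun 23 2023, Sun Jul 23 2023

Gaps: 31, 28, 31, 30 days — not constant. Every event is on the 23rd of the month.
Pattern: the 23rd of each month.
Next: June 2023 → Fri Jun 23 2023.
Next: July 2023 → Sun Jul 23 2023.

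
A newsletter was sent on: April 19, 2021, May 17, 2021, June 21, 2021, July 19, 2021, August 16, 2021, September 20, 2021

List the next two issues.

These are Mondays at 28- or 35-day spacing (28, 35, 28, 28, 35).
The pattern: 3rd Monday of the month.
3rd Monday of October 2021: October 18, 2021.
3rd Monday of November 2021: November 15, 2021.

October 18, 2021; November 15, 2021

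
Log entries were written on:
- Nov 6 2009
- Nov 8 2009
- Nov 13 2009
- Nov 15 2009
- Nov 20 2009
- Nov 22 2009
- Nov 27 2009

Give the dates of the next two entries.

Every event lands on a Friday or Sunday (gaps cycle 2, 5, 2, 5, 2, 5).
So the schedule is: every Friday and Sunday.
The following Sunday is Nov 29 2009.
Next Friday: Dec 4 2009.

Nov 29 2009, Dec 4 2009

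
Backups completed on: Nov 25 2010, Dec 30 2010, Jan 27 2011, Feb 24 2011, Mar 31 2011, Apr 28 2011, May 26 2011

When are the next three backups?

Jun 30 2011, Jul 28 2011, Aug 25 2011

All Thursdays; the gaps (35, 28, 28, 35, 28, 28) vary with month length.
This is the last Thursday of each month.
Last Thursday of June 2011: Jun 30 2011.
Last Thursday of July 2011: Jul 28 2011.
Last Thursday of August 2011: Aug 25 2011.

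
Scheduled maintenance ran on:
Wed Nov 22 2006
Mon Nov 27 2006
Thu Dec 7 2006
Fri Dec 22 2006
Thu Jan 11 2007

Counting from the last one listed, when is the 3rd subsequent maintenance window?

The spacing grows by 5 each time: 5, 10, 15, 20 days.
Next gap: 25 days. Thu Jan 11 2007 + 25 days = Mon Feb 5 2007.
Next gap: 30 days. Mon Feb 5 2007 + 30 days = Wed Mar 7 2007.
Next gap: 35 days. Wed Mar 7 2007 + 35 days = Wed Apr 11 2007.

Wed Apr 11 2007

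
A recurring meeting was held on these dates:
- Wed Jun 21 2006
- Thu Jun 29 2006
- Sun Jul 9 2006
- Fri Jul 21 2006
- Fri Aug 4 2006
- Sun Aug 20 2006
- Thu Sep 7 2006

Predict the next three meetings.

Intervals are 8, 10, 12, 14, 16, 18 days — an arithmetic progression with common difference 2.
Next gap: 20 days. Thu Sep 7 2006 + 20 days = Wed Sep 27 2006.
Next gap: 22 days. Wed Sep 27 2006 + 22 days = Thu Oct 19 2006.
Next gap: 24 days. Thu Oct 19 2006 + 24 days = Sun Nov 12 2006.

Wed Sep 27 2006, Thu Oct 19 2006, Sun Nov 12 2006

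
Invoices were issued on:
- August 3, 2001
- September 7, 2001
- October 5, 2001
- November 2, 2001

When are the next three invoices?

These are Fridays at 28- or 35-day spacing (35, 28, 28).
The pattern: 1st Friday of the month.
December 2001 — 1st Friday is December 7, 2001.
1st Friday of January 2002: January 4, 2002.
1st Friday of February 2002: February 1, 2002.

December 7, 2001; January 4, 2002; February 1, 2002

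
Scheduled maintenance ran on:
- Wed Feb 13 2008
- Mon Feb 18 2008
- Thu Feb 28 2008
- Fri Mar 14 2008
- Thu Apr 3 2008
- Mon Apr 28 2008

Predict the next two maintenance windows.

Wed May 28 2008, Wed Jul 2 2008

The spacing grows by 5 each time: 5, 10, 15, 20, 25 days.
Next gap: 30 days. Mon Apr 28 2008 + 30 days = Wed May 28 2008.
Next gap: 35 days. Wed May 28 2008 + 35 days = Wed Jul 2 2008.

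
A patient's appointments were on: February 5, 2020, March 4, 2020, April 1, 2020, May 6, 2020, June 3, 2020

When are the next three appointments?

July 1, 2020; August 5, 2020; September 2, 2020

Gaps: 28, 28, 35, 28 days — a mix of 28 and 35. Every date is a Wednesday.
Each is the 1st Wednesday of its month.
July 2020 — 1st Wednesday is July 1, 2020.
August 2020 — 1st Wednesday is August 5, 2020.
September 2020 — 1st Wednesday is September 2, 2020.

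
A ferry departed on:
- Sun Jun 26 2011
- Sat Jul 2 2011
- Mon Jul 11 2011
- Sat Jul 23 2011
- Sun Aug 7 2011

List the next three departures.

Thu Aug 25 2011, Thu Sep 15 2011, Sun Oct 9 2011

Gaps: 6, 9, 12, 15 days — each gap is 3 larger than the previous one.
Next gap: 18 days. Sun Aug 7 2011 + 18 days = Thu Aug 25 2011.
Next gap: 21 days. Thu Aug 25 2011 + 21 days = Thu Sep 15 2011.
Next gap: 24 days. Thu Sep 15 2011 + 24 days = Sun Oct 9 2011.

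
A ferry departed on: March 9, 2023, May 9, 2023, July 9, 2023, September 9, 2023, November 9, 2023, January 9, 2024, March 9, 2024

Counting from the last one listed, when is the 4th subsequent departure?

November 9, 2024

Gaps: 61, 61, 62, 61, 61, 60 days — not constant. Every event is on the 9th of the month.
Pattern: the 9th of every 2 months.
Next: May 2024 → May 9, 2024.
July 2024: July 9, 2024.
Next: September 2024 → September 9, 2024.
November 2024: November 9, 2024.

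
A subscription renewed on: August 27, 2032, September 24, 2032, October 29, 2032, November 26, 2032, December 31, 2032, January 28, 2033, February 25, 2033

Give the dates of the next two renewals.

March 25, 2033; April 29, 2033

These are Fridays with 28, 35, 28, 35, 28, 28-day gaps.
Each is the final Friday of its month — October 29, 2032 is past the 28th, so '4th Friday' doesn't fit.
March 2033 ends with Friday March 25, 2033.
April 2033 ends with Friday April 29, 2033.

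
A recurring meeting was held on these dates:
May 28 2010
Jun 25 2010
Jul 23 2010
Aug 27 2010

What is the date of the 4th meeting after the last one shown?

All dates are Fridays, 28, 28, 35 days apart.
Specifically, the 4th Friday of each month.
September 2010 — 4th Friday is Sep 24 2010.
October 2010 — 4th Friday is Oct 22 2010.
4th Friday of November 2010: Nov 26 2010.
4th Friday of December 2010: Dec 24 2010.

Dec 24 2010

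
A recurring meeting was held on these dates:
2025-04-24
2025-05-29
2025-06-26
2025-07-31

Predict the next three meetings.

2025-08-28, 2025-09-25, 2025-10-30

These are Thursdays with 35, 28, 35-day gaps.
Each is the final Thursday of its month — 2025-05-29 is past the 28th, so '4th Thursday' doesn't fit.
August 2025 ends with Thursday 2025-08-28.
Last Thursday of September 2025: 2025-09-25.
Last Thursday of October 2025: 2025-10-30.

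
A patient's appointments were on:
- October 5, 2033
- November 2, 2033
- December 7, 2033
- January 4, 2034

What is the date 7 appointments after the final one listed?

August 2, 2034

These are Wednesdays at 28- or 35-day spacing (28, 35, 28).
The pattern: 1st Wednesday of the month.
February 2034 — 1st Wednesday is February 1, 2034.
1st Wednesday of March 2034: March 1, 2034.
April 2034 — 1st Wednesday is April 5, 2034.
1st Wednesday of May 2034: May 3, 2034.
June 2034 — 1st Wednesday is June 7, 2034.
July 2034 — 1st Wednesday is July 5, 2034.
1st Wednesday of August 2034: August 2, 2034.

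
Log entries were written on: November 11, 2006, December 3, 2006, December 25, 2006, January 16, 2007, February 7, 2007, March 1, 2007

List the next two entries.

March 23, 2007; April 14, 2007

Every event comes 22 days after the last (22, 22, 22, 22, 22).
March 1, 2007 + 22 days = March 23, 2007.
March 23, 2007 + 22 days = April 14, 2007.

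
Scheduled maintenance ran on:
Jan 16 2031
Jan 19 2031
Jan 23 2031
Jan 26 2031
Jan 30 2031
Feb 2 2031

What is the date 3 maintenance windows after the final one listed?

The gap pattern 3, 4, 3, 4, 3 repeats every 2 events.
These are the Thursdays and Sundays of each week.
The following Thursday is Feb 6 2031.
The following Sunday is Feb 9 2031.
The following Thursday is Feb 13 2031.

Feb 13 2031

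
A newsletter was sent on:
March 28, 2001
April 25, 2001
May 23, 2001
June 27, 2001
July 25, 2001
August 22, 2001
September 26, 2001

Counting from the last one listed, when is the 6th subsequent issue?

Gaps: 28, 28, 35, 28, 28, 35 days — a mix of 28 and 35. Every date is a Wednesday.
Each is the 4th Wednesday of its month.
October 2001 — 4th Wednesday is October 24, 2001.
4th Wednesday of November 2001: November 28, 2001.
4th Wednesday of December 2001: December 26, 2001.
4th Wednesday of January 2002: January 23, 2002.
February 2002 — 4th Wednesday is February 27, 2002.
4th Wednesday of March 2002: March 27, 2002.

March 27, 2002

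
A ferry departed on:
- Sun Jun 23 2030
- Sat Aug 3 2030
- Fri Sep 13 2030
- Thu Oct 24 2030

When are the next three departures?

Wed Dec 4 2030, Tue Jan 14 2031, Mon Feb 24 2031

The spacing is 41, 41, 41 days — always 41 days.
Thu Oct 24 2030 + 41 days = Wed Dec 4 2030.
Wed Dec 4 2030 + 41 days = Tue Jan 14 2031.
Tue Jan 14 2031 + 41 days = Mon Feb 24 2031.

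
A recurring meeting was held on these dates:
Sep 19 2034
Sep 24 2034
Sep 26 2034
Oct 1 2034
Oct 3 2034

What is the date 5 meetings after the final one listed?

Oct 22 2034

Every event lands on a Tuesday or Sunday (gaps cycle 5, 2, 5, 2).
So the schedule is: every Tuesday and Sunday.
Next Sunday: Oct 8 2034.
The following Tuesday is Oct 10 2034.
The following Sunday is Oct 15 2034.
Next Tuesday: Oct 17 2034.
The following Sunday is Oct 22 2034.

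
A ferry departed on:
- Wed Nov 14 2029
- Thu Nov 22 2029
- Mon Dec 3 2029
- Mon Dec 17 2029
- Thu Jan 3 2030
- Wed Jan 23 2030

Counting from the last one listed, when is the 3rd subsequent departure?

Thu Apr 11 2030

The spacing grows by 3 each time: 8, 11, 14, 17, 20 days.
Next gap: 23 days. Wed Jan 23 2030 + 23 days = Fri Feb 15 2030.
Next gap: 26 days. Fri Feb 15 2030 + 26 days = Wed Mar 13 2030.
Next gap: 29 days. Wed Mar 13 2030 + 29 days = Thu Apr 11 2030.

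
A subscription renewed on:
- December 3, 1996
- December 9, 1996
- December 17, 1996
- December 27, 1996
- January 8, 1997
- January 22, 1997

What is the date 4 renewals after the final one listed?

April 8, 1997

Gaps: 6, 8, 10, 12, 14 days — each gap is 2 larger than the previous one.
Next gap: 16 days. January 22, 1997 + 16 days = February 7, 1997.
Next gap: 18 days. February 7, 1997 + 18 days = February 25, 1997.
Next gap: 20 days. February 25, 1997 + 20 days = March 17, 1997.
Next gap: 22 days. March 17, 1997 + 22 days = April 8, 1997.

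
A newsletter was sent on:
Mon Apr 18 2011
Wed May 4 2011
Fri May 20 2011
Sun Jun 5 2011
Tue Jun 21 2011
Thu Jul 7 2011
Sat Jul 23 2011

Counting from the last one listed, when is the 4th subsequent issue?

Gaps between consecutive events: 16, 16, 16, 16, 16, 16 days — a constant 16-day interval.
Sat Jul 23 2011 + 16 days = Mon Aug 8 2011.
Mon Aug 8 2011 + 16 days = Wed Aug 24 2011.
Wed Aug 24 2011 + 16 days = Fri Sep 9 2011.
Fri Sep 9 2011 + 16 days = Sun Sep 25 2011.

Sun Sep 25 2011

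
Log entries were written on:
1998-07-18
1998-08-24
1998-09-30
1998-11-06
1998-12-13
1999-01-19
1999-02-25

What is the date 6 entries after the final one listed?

Gaps between consecutive events: 37, 37, 37, 37, 37, 37 days — a constant 37-day interval.
1999-02-25 + 37 days = 1999-04-03.
1999-04-03 + 37 days = 1999-05-10.
1999-05-10 + 37 days = 1999-06-16.
1999-06-16 + 37 days = 1999-07-23.
1999-07-23 + 37 days = 1999-08-29.
1999-08-29 + 37 days = 1999-10-05.

1999-10-05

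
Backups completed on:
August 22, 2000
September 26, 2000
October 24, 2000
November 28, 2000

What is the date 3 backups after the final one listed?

February 27, 2001

These are Tuesdays at 28- or 35-day spacing (35, 28, 35).
The pattern: 4th Tuesday of the month.
December 2000 — 4th Tuesday is December 26, 2000.
January 2001 — 4th Tuesday is January 23, 2001.
February 2001 — 4th Tuesday is February 27, 2001.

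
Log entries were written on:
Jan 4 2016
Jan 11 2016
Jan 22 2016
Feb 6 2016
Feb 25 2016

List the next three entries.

Mar 19 2016, Apr 15 2016, May 16 2016

Gaps: 7, 11, 15, 19 days — each gap is 4 larger than the previous one.
Next gap: 23 days. Feb 25 2016 + 23 days = Mar 19 2016.
Next gap: 27 days. Mar 19 2016 + 27 days = Apr 15 2016.
Next gap: 31 days. Apr 15 2016 + 31 days = May 16 2016.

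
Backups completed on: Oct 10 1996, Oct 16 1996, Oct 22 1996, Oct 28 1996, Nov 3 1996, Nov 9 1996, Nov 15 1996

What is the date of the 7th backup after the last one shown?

Dec 27 1996

Every event comes 6 days after the last (6, 6, 6, 6, 6, 6).
Nov 15 1996 + 6 days = Nov 21 1996.
Nov 21 1996 + 6 days = Nov 27 1996.
Nov 27 1996 + 6 days = Dec 3 1996.
Dec 3 1996 + 6 days = Dec 9 1996.
Dec 9 1996 + 6 days = Dec 15 1996.
Dec 15 1996 + 6 days = Dec 21 1996.
Dec 21 1996 + 6 days = Dec 27 1996.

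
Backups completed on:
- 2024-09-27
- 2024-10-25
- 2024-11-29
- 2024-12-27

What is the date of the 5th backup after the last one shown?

These are Fridays with 28, 35, 28-day gaps.
Each is the final Friday of its month — 2024-11-29 is past the 28th, so '4th Friday' doesn't fit.
Last Friday of January 2025: 2025-01-31.
February 2025 ends with Friday 2025-02-28.
Last Friday of March 2025: 2025-03-28.
Last Friday of April 2025: 2025-04-25.
May 2025 ends with Friday 2025-05-30.

2025-05-30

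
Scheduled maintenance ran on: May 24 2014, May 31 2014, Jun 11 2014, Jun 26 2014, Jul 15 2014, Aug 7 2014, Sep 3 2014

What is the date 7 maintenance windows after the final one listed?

Intervals are 7, 11, 15, 19, 23, 27 days — an arithmetic progression with common difference 4.
Next gap: 31 days. Sep 3 2014 + 31 days = Oct 4 2014.
Next gap: 35 days. Oct 4 2014 + 35 days = Nov 8 2014.
Next gap: 39 days. Nov 8 2014 + 39 days = Dec 17 2014.
Next gap: 43 days. Dec 17 2014 + 43 days = Jan 29 2015.
Next gap: 47 days. Jan 29 2015 + 47 days = Mar 17 2015.
Next gap: 51 days. Mar 17 2015 + 51 days = May 7 2015.
Next gap: 55 days. May 7 2015 + 55 days = Jul 1 2015.

Jul 1 2015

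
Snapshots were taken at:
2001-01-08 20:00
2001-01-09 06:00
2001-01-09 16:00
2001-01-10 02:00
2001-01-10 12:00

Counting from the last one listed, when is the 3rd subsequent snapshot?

Gaps: 10, 10, 10, 10 hours — each event is 10 hours after the previous one.
2001-01-10 12:00 + 10 h = 2001-01-10 22:00.
2001-01-10 22:00 + 10 h = 2001-01-11 08:00.
2001-01-11 08:00 + 10 h = 2001-01-11 18:00.

2001-01-11 18:00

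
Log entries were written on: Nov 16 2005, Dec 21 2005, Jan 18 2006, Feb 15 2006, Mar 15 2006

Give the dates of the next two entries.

These are Wednesdays at 28- or 35-day spacing (35, 28, 28, 28).
The pattern: 3rd Wednesday of the month.
3rd Wednesday of April 2006: Apr 19 2006.
3rd Wednesday of May 2006: May 17 2006.

Apr 19 2006, May 17 2006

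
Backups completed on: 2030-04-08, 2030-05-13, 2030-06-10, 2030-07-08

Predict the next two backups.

2030-08-12, 2030-09-09

Gaps: 35, 28, 28 days — a mix of 28 and 35. Every date is a Monday.
Each is the 2nd Monday of its month.
2nd Monday of August 2030: 2030-08-12.
2nd Monday of September 2030: 2030-09-09.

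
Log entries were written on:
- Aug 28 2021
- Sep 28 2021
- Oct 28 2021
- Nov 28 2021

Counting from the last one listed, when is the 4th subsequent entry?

Mar 28 2022

Gaps: 31, 30, 31 days — not constant. Every event is on the 28th of the month.
Pattern: the 28th of each month.
Next: December 2021 → Dec 28 2021.
January 2022: Jan 28 2022.
Next: February 2022 → Feb 28 2022.
Next: March 2022 → Mar 28 2022.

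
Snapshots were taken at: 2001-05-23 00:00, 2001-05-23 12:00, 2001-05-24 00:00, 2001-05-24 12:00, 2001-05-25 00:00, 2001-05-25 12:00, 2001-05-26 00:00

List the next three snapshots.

2001-05-26 12:00, 2001-05-27 00:00, 2001-05-27 12:00

The interval is a steady 12 hours (12, 12, 12, 12, 12, 12).
2001-05-26 00:00 + 12 h = 2001-05-26 12:00.
2001-05-26 12:00 + 12 h = 2001-05-27 00:00.
2001-05-27 00:00 + 12 h = 2001-05-27 12:00.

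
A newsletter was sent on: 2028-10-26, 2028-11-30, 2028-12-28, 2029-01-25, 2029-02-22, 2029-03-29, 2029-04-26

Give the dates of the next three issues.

2029-05-31, 2029-06-28, 2029-07-26

These are Thursdays with 35, 28, 28, 28, 35, 28-day gaps.
Each is the final Thursday of its month — 2028-11-30 is past the 28th, so '4th Thursday' doesn't fit.
Last Thursday of May 2029: 2029-05-31.
Last Thursday of June 2029: 2029-06-28.
Last Thursday of July 2029: 2029-07-26.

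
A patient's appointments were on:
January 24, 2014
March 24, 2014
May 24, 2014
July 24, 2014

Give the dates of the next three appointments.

Gaps: 59, 61, 61 days — not constant. Every event is on the 24th of the month.
Pattern: the 24th of every 2 months.
September 2014: September 24, 2014.
Next: November 2014 → November 24, 2014.
January 2015: January 24, 2015.

September 24, 2014; November 24, 2014; January 24, 2015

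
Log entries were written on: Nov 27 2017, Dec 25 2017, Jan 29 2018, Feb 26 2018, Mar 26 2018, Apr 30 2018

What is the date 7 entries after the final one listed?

Nov 26 2018

These are Mondays with 28, 35, 28, 28, 35-day gaps.
Each is the final Monday of its month — Jan 29 2018 is past the 28th, so '4th Monday' doesn't fit.
Last Monday of May 2018: May 28 2018.
Last Monday of June 2018: Jun 25 2018.
Last Monday of July 2018: Jul 30 2018.
Last Monday of August 2018: Aug 27 2018.
Last Monday of September 2018: Sep 24 2018.
Last Monday of October 2018: Oct 29 2018.
November 2018 ends with Monday Nov 26 2018.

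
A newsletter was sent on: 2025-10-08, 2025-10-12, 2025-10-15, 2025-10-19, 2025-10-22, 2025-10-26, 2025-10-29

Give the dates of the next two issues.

2025-11-02, 2025-11-05

The gap pattern 4, 3, 4, 3, 4, 3 repeats every 2 events.
These are the Wednesdays and Sundays of each week.
The following Sunday is 2025-11-02.
Next Wednesday: 2025-11-05.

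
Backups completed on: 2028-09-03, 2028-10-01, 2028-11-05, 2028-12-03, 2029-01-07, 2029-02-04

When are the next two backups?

2029-03-04, 2029-04-01

These are Sundays at 28- or 35-day spacing (28, 35, 28, 35, 28).
The pattern: 1st Sunday of the month.
1st Sunday of March 2029: 2029-03-04.
1st Sunday of April 2029: 2029-04-01.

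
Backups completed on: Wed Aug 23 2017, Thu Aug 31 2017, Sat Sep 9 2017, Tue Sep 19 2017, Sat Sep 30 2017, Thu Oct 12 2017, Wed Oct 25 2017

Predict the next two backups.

The spacing grows by 1 each time: 8, 9, 10, 11, 12, 13 days.
Next gap: 14 days. Wed Oct 25 2017 + 14 days = Wed Nov 8 2017.
Next gap: 15 days. Wed Nov 8 2017 + 15 days = Thu Nov 23 2017.

Wed Nov 8 2017, Thu Nov 23 2017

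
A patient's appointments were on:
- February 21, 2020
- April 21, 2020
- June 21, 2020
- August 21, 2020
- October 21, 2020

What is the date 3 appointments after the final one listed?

Each date is the 21st; the gaps (60, 61, 61, 61) track the month lengths.
The rule is the 21st of every 2 months.
December 2020: December 21, 2020.
Next: February 2021 → February 21, 2021.
Next: April 2021 → April 21, 2021.

April 21, 2021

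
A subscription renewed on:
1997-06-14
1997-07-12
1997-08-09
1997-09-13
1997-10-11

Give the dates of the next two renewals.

All dates are Saturdays, 28, 28, 35, 28 days apart.
Specifically, the 2nd Saturday of each month.
November 1997 — 2nd Saturday is 1997-11-08.
December 1997 — 2nd Saturday is 1997-12-13.

1997-11-08, 1997-12-13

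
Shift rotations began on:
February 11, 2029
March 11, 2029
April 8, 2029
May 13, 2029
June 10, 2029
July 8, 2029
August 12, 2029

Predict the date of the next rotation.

September 9, 2029

Gaps: 28, 28, 35, 28, 28, 35 days — a mix of 28 and 35. Every date is a Sunday.
Each is the 2nd Sunday of its month.
September 2029 — 2nd Sunday is September 9, 2029.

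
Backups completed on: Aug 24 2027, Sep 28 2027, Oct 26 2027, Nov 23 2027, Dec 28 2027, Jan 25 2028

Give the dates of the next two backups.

Gaps: 35, 28, 28, 35, 28 days — a mix of 28 and 35. Every date is a Tuesday.
Each is the 4th Tuesday of its month.
4th Tuesday of February 2028: Feb 22 2028.
March 2028 — 4th Tuesday is Mar 28 2028.

Feb 22 2028, Mar 28 2028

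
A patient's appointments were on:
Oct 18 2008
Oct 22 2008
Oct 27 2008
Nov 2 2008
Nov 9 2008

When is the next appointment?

Nov 17 2008

Intervals are 4, 5, 6, 7 days — an arithmetic progression with common difference 1.
Next gap: 8 days. Nov 9 2008 + 8 days = Nov 17 2008.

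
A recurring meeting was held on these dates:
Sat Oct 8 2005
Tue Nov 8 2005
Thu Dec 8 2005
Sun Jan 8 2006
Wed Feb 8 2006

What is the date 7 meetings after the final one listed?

Gaps: 31, 30, 31, 31 days — not constant. Every event is on the 8th of the month.
Pattern: the 8th of each month.
March 2006: Wed Mar 8 2006.
April 2006: Sat Apr 8 2006.
Next: May 2006 → Mon May 8 2006.
June 2006: Thu Jun 8 2006.
Next: July 2006 → Sat Jul 8 2006.
August 2006: Tue Aug 8 2006.
Next: September 2006 → Fri Sep 8 2006.

Fri Sep 8 2006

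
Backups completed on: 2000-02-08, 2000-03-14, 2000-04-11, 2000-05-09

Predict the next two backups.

2000-06-13, 2000-07-11

These are Tuesdays at 28- or 35-day spacing (35, 28, 28).
The pattern: 2nd Tuesday of the month.
June 2000 — 2nd Tuesday is 2000-06-13.
July 2000 — 2nd Tuesday is 2000-07-11.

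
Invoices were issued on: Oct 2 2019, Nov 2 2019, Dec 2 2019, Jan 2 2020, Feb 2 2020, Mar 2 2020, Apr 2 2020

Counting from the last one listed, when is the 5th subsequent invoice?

Sep 2 2020

The day-of-month is always 2 (31, 30, 31, 31, 29, 31 days between events).
So this recurs on the 2nd of each month.
Next: May 2020 → May 2 2020.
June 2020: Jun 2 2020.
July 2020: Jul 2 2020.
August 2020: Aug 2 2020.
September 2020: Sep 2 2020.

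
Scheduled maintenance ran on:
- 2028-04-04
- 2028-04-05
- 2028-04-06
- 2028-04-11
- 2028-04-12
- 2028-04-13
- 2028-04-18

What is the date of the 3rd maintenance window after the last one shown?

2028-04-25

Every event lands on a Tuesday or Wednesday or Thursday (gaps cycle 1, 1, 5, 1, 1, 5).
So the schedule is: every Tuesday, Wednesday and Thursday.
The following Wednesday is 2028-04-19.
Next Thursday: 2028-04-20.
Next Tuesday: 2028-04-25.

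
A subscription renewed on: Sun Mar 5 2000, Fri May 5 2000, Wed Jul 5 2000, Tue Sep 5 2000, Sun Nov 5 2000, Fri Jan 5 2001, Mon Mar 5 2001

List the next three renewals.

The day-of-month is always 5 (61, 61, 62, 61, 61, 59 days between events).
So this recurs on the 5th of every 2 months.
Next: May 2001 → Sat May 5 2001.
July 2001: Thu Jul 5 2001.
September 2001: Wed Sep 5 2001.

Sat May 5 2001, Thu Jul 5 2001, Wed Sep 5 2001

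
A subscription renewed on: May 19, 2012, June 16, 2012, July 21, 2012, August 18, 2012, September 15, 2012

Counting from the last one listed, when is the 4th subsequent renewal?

January 19, 2013

These are Saturdays at 28- or 35-day spacing (28, 35, 28, 28).
The pattern: 3rd Saturday of the month.
October 2012 — 3rd Saturday is October 20, 2012.
November 2012 — 3rd Saturday is November 17, 2012.
December 2012 — 3rd Saturday is December 15, 2012.
3rd Saturday of January 2013: January 19, 2013.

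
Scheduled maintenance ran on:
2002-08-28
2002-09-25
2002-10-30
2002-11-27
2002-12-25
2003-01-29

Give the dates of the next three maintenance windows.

These are Wednesdays with 28, 35, 28, 28, 35-day gaps.
Each is the final Wednesday of its month — 2002-10-30 is past the 28th, so '4th Wednesday' doesn't fit.
Last Wednesday of February 2003: 2003-02-26.
Last Wednesday of March 2003: 2003-03-26.
April 2003 ends with Wednesday 2003-04-30.

2003-02-26, 2003-03-26, 2003-04-30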